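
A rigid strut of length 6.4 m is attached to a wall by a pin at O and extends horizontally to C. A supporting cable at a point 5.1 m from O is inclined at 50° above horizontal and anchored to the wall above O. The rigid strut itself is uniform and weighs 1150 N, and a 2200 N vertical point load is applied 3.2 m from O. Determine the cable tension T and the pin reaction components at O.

ΣM about O: T·sin50°·5.1 − 1150·3.2 − 2200·3.2 = 0 → T = 10720/(5.1·0.766044) = 2743.92 ≈ 2744 N.
ΣF_x = 0: O_x − T·cos50° = 0 → O_x = 2743.92 × 0.642788 = 1764 N.
ΣF_y = 0: O_y + T·sin50° − 1150 − 2200 = 0 → O_y = 3350 − 2743.92 × 0.766044 = 1248 N.

T = 2744 N, O_x = 1764 N, O_y = 1248 N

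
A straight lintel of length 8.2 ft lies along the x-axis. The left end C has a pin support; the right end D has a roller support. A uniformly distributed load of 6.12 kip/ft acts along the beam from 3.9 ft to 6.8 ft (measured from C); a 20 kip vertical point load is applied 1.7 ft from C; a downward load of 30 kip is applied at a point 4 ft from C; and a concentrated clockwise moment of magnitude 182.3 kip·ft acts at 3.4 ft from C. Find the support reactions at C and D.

C_x = 0, C_y = 15.16 kip, D_y = 52.59 kip

Resultant of the distributed load: 6.12 × 2.9 = 17.748 kip at 5.35 ft from C.
ΣM about C: D_y·8.2 − (6.12·2.9)·5.35 − 20·1.7 − 30·4 − 182.3 = 0 → D_y = 431.2518/8.2 = 52.5917 ≈ 52.59 kip.
ΣF_y = 0: C_y + 52.5917 − 6.12·2.9 − 20 − 30 = 0 → C_y = 15.16 kip.
ΣF_x = 0: no horizontal applied forces, so C_x = 0.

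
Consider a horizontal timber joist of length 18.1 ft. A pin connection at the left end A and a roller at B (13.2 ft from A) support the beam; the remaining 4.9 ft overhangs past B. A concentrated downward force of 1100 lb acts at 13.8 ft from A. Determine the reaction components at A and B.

Moments about A: B_y·13.2 − 1100·13.8 = 0 → B_y = 15180/13.2 = 1150 lb.
ΣF_y = 0: A_y + 1150 − 1100 = 0 → A_y = -50.00 lb.
ΣF_x = 0: no horizontal applied forces, so A_x = 0.

A_x = 0, A_y = -50.00 lb, B_y = 1150 lb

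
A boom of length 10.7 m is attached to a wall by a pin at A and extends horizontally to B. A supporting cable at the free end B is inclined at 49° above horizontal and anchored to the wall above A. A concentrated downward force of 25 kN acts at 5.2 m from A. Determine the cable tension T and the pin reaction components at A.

T = 16.10 kN, A_x = 10.56 kN, A_y = 12.85 kN

ΣM about A: T·sin49°·10.7 − 25·5.2 = 0 → T = 130/(10.7·0.75471) = 16.0983 ≈ 16.10 kN.
ΣF_x = 0: A_x − T·cos49° = 0 → A_x = 16.0983 × 0.656059 = 10.56 kN.
ΣF_y = 0: A_y + T·sin49° − 25 = 0 → A_y = 25 − 16.0983 × 0.75471 = 12.85 kN.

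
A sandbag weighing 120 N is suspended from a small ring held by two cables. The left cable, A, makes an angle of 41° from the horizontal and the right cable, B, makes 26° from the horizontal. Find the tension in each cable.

T_A = 117.2 N, T_B = 98.39 N

ΣF_x = 0: −T_A·cos41° + T_B·cos26° = 0 → T_B = 0.839691·T_A.
ΣF_y = 0: T_A·sin41° + T_B·sin26° = 120.
Substitute: T_A·(0.656059 + 0.839691·0.438371) = 120 → T_A = 117.17 ≈ 117.2 N.
Then T_B = 0.839691 × 117.17 = 98.39 N.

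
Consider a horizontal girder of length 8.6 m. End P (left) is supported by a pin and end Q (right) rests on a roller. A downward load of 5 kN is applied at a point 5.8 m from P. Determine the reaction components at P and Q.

P_x = 0, P_y = 1.628 kN, Q_y = 3.372 kN

ΣM about P: Q_y·8.6 − 5·5.8 = 0 → Q_y = 29/8.6 = 3.37209 ≈ 3.372 kN.
ΣF_y = 0: P_y + 3.37209 − 5 = 0 → P_y = 1.628 kN.
ΣF_x = 0: no horizontal applied forces, so P_x = 0.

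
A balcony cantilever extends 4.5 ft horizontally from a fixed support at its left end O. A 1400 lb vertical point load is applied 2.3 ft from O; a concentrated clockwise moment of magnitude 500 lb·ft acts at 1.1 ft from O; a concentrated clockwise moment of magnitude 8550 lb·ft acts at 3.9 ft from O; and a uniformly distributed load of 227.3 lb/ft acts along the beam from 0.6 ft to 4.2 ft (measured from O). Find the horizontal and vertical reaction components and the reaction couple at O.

Resultant of the distributed load: 227.3 × 3.6 = 818.28 lb at 2.4 ft from O.
ΣF_x = 0: O_x = 0.
ΣF_y = 0: O_y − 1400 − 227.3·3.6 = 0 → O_y = 2218 lb.
ΣM about O: M_O − 1400·2.3 − 500 − 8550 − (227.3·3.6)·2.4 = 0 → M_O = 14230 lb·ft.

O_x = 0, O_y = 2218 lb, M_O = 14230 lb·ft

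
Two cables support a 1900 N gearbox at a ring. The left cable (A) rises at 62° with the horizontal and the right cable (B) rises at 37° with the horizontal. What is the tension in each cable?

T_A = 1536 N, T_B = 903.1 N

ΣF_x = 0: −T_A·cos62° + T_B·cos37° = 0 → T_B = 0.587842·T_A.
ΣF_y = 0: T_A·sin62° + T_B·sin37° = 1900.
Substitute: T_A·(0.882948 + 0.587842·0.601815) = 1900 → T_A = 1536.32 ≈ 1536 N.
Then T_B = 0.587842 × 1536.32 = 903.1 N.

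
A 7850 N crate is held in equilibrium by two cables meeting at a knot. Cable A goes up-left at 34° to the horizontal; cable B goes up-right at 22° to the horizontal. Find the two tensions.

ΣF_x = 0: −T_A·cos34° + T_B·cos22° = 0 → T_B = 0.894146·T_A.
ΣF_y = 0: T_A·sin34° + T_B·sin22° = 7850.
Substitute: T_A·(0.559193 + 0.894146·0.374607) = 7850 → T_A = 8779.32 ≈ 8779 N.
Then T_B = 0.894146 × 8779.32 = 7850 N.

T_A = 8779 N, T_B = 7850 N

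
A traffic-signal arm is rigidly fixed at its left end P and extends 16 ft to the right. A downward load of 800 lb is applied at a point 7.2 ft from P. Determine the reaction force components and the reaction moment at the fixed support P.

ΣF_x = 0: P_x = 0.
ΣF_y = 0: P_y − 800 = 0 → P_y = 800.0 lb.
ΣM about P: M_P − 800·7.2 = 0 → M_P = 5760 lb·ft.

P_x = 0, P_y = 800.0 lb, M_P = 5760 lb·ft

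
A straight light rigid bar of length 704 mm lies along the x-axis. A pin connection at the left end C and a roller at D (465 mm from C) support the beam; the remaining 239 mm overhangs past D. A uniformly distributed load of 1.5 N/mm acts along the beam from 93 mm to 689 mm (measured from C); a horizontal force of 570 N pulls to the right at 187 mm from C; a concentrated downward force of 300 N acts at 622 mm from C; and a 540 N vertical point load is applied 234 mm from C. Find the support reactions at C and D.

Resultant of the distributed load: 1.5 × 596 = 894 N at 391 mm from C.
Moments about C: D_y·465 − (1.5·596)·391 − 300·622 − 540·234 = 0 → D_y = 662514/465 = 1424.76 ≈ 1425 N.
ΣF_y = 0: C_y + 1424.76 − 1.5·596 − 300 − 540 = 0 → C_y = 309.2 N.
ΣF_x = 0: C_x + 570 = 0 → C_x = -570.0 N.

C_x = -570.0 N, C_y = 309.2 N, D_y = 1425 N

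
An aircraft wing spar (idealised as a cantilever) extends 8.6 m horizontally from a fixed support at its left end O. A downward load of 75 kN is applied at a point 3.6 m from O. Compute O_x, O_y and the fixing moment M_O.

ΣF_x = 0: O_x = 0.
ΣF_y = 0: O_y − 75 = 0 → O_y = 75.00 kN.
ΣM about O: M_O − 75·3.6 = 0 → M_O = 270.0 kN·m.

O_x = 0, O_y = 75.00 kN, M_O = 270.0 kN·m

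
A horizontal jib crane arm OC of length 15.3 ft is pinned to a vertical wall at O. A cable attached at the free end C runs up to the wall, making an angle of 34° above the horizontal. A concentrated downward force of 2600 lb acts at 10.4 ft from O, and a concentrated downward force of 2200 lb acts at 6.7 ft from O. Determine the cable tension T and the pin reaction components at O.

ΣM about O: T·sin34°·15.3 − 2600·10.4 − 2200·6.7 = 0 → T = 41780/(15.3·0.559193) = 4883.32 ≈ 4883 lb.
ΣF_x = 0: O_x − T·cos34° = 0 → O_x = 4883.32 × 0.829038 = 4048 lb.
ΣF_y = 0: O_y + T·sin34° − 2600 − 2200 = 0 → O_y = 4800 − 4883.32 × 0.559193 = 2069 lb.

T = 4883 lb, O_x = 4048 lb, O_y = 2069 lb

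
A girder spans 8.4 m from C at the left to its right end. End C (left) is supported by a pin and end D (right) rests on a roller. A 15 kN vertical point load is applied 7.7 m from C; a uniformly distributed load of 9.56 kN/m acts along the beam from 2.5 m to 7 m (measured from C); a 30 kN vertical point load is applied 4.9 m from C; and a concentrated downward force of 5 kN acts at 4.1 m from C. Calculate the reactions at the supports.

C_x = 0, C_y = 35.00 kN, D_y = 58.02 kN

Resultant of the distributed load: 9.56 × 4.5 = 43.02 kN at 4.75 m from C.
Taking moments about C: D_y·8.4 − 15·7.7 − (9.56·4.5)·4.75 − 30·4.9 − 5·4.1 = 0 → D_y = 487.345/8.4 = 58.0173 ≈ 58.02 kN.
ΣF_y = 0: C_y + 58.0173 − 15 − 9.56·4.5 − 30 − 5 = 0 → C_y = 35.00 kN.
ΣF_x = 0: no horizontal applied forces, so C_x = 0.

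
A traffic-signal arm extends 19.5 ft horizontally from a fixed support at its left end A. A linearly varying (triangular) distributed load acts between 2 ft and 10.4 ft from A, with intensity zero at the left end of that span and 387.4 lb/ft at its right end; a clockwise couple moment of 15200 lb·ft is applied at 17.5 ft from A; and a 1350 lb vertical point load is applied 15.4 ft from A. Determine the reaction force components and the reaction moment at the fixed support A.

Resultant of the triangular load: ½ × 387.4 × 8.4 = 1627.08 lb, acting at 7.6 ft from A (one-third of the span from the peak).
ΣF_x = 0: A_x = 0.
ΣF_y = 0: A_y − ½·387.4·8.4 − 1350 = 0 → A_y = 2977 lb.
ΣM about A: M_A − (½·387.4·8.4)·7.6 − 15200 − 1350·15.4 = 0 → M_A = 48360 lb·ft.

A_x = 0, A_y = 2977 lb, M_A = 48360 lb·ft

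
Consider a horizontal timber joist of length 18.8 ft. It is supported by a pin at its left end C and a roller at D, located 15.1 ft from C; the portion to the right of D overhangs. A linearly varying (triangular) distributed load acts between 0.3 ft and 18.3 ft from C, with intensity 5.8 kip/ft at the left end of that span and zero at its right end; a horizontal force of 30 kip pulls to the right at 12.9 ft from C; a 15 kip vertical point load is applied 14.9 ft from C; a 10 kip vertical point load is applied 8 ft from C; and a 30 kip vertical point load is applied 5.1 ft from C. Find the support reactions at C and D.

Resultant of the triangular load: ½ × 5.8 × 18 = 52.2 kip, acting at 6.3 ft from C (one-third of the span from the peak).
Taking moments about C: D_y·15.1 − (½·5.8·18)·6.3 − 15·14.9 − 10·8 − 30·5.1 = 0 → D_y = 785.36/15.1 = 52.0106 ≈ 52.01 kip.
ΣF_y = 0: C_y + 52.0106 − ½·5.8·18 − 15 − 10 − 30 = 0 → C_y = 55.19 kip.
ΣF_x = 0: C_x + 30 = 0 → C_x = -30.00 kip.

C_x = -30.00 kip, C_y = 55.19 kip, D_y = 52.01 kip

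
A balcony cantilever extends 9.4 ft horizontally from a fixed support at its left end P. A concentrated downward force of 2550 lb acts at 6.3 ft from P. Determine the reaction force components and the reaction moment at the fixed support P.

P_x = 0, P_y = 2550 lb, M_P = 16060 lb·ft

ΣF_x = 0: P_x = 0.
ΣF_y = 0: P_y − 2550 = 0 → P_y = 2550 lb.
ΣM about P: M_P − 2550·6.3 = 0 → M_P = 16060 lb·ft.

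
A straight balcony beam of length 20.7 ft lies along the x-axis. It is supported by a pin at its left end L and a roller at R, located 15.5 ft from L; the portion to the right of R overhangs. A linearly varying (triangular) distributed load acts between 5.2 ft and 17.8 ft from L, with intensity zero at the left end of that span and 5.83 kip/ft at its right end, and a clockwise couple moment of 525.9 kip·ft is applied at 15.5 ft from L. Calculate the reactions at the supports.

L_x = 0, L_y = -29.43 kip, R_y = 66.16 kip

Resultant of the triangular load: ½ × 5.83 × 12.6 = 36.729 kip, acting at 13.6 ft from L (one-third of the span from the peak).
Taking moments about L: R_y·15.5 − (½·5.83·12.6)·13.6 − 525.9 = 0 → R_y = 1025.4144/15.5 = 66.1558 ≈ 66.16 kip.
ΣF_y = 0: L_y + 66.1558 − ½·5.83·12.6 = 0 → L_y = -29.43 kip.
ΣF_x = 0: no horizontal applied forces, so L_x = 0.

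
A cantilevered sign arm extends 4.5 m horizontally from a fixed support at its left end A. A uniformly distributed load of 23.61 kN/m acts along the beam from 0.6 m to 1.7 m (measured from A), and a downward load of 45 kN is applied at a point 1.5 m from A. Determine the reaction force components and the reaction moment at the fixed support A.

A_x = 0, A_y = 70.97 kN, M_A = 97.37 kN·m

Resultant of the distributed load: 23.61 × 1.1 = 25.971 kN at 1.15 m from A.
ΣF_x = 0: A_x = 0.
ΣF_y = 0: A_y − 23.61·1.1 − 45 = 0 → A_y = 70.97 kN.
ΣM about A: M_A − (23.61·1.1)·1.15 − 45·1.5 = 0 → M_A = 97.37 kN·m.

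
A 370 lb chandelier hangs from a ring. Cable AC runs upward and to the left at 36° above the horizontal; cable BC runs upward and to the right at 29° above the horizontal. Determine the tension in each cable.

T_AC = 357.1 lb, T_BC = 330.3 lb

ΣF_x = 0: −T_AC·cos36° + T_BC·cos29° = 0 → T_BC = 0.924993·T_AC.
ΣF_y = 0: T_AC·sin36° + T_BC·sin29° = 370.
Substitute: T_AC·(0.587785 + 0.924993·0.48481) = 370 → T_AC = 357.063 ≈ 357.1 lb.
Then T_BC = 0.924993 × 357.063 = 330.3 lb.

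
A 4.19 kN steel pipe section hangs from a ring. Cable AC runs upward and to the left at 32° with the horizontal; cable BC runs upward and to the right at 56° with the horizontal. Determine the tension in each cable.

ΣF_x = 0: −T_AC·cos32° + T_BC·cos56° = 0 → T_BC = 1.51656·T_AC.
ΣF_y = 0: T_AC·sin32° + T_BC·sin56° = 4.19.
Substitute: T_AC·(0.529919 + 1.51656·0.829038) = 4.19 → T_AC = 2.34444 ≈ 2.344 kN.
Then T_BC = 1.51656 × 2.34444 = 3.555 kN.

T_AC = 2.344 kN, T_BC = 3.555 kN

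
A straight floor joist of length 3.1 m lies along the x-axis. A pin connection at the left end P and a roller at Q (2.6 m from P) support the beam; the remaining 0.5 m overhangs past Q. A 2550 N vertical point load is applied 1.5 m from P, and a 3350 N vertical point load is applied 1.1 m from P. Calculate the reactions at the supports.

Taking moments about P: Q_y·2.6 − 2550·1.5 − 3350·1.1 = 0 → Q_y = 7510/2.6 = 2888.46 ≈ 2888 N.
ΣF_y = 0: P_y + 2888.46 − 2550 − 3350 = 0 → P_y = 3012 N.
ΣF_x = 0: no horizontal applied forces, so P_x = 0.

P_x = 0, P_y = 3012 N, Q_y = 2888 N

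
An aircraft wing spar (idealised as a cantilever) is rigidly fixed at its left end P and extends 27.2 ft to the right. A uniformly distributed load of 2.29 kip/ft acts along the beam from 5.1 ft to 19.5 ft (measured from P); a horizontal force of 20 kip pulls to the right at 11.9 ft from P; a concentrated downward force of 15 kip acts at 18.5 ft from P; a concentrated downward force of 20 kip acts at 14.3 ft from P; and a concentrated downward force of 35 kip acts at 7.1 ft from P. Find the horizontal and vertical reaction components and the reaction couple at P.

Resultant of the distributed load: 2.29 × 14.4 = 32.976 kip at 12.3 ft from P.
ΣF_x = 0: P_x + 20 = 0 → P_x = -20.00 kip.
ΣF_y = 0: P_y − 2.29·14.4 − 15 − 20 − 35 = 0 → P_y = 103.0 kip.
ΣM about P: M_P − (2.29·14.4)·12.3 − 15·18.5 − 20·14.3 − 35·7.1 = 0 → M_P = 1218 kip·ft.

P_x = -20.00 kip, P_y = 103.0 kip, M_P = 1218 kip·ft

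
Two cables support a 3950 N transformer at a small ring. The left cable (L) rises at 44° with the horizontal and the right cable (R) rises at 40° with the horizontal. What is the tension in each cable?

ΣF_x = 0: −T_L·cos44° + T_R·cos40° = 0 → T_R = 0.939031·T_L.
ΣF_y = 0: T_L·sin44° + T_R·sin40° = 3950.
Substitute: T_L·(0.694658 + 0.939031·0.642788) = 3950 → T_L = 3042.54 ≈ 3043 N.
Then T_R = 0.939031 × 3042.54 = 2857 N.

T_L = 3043 N, T_R = 2857 N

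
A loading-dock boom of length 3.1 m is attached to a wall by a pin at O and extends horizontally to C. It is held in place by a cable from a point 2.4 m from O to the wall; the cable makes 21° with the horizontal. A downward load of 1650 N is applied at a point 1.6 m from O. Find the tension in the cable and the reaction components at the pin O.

T = 3069 N, O_x = 2866 N, O_y = 550.0 N

ΣM about O: T·sin21°·2.4 − 1650·1.6 = 0 → T = 2640/(2.4·0.358368) = 3069.47 ≈ 3069 N.
ΣF_x = 0: O_x − T·cos21° = 0 → O_x = 3069.47 × 0.93358 = 2866 N.
ΣF_y = 0: O_y + T·sin21° − 1650 = 0 → O_y = 1650 − 3069.47 × 0.358368 = 550.0 N.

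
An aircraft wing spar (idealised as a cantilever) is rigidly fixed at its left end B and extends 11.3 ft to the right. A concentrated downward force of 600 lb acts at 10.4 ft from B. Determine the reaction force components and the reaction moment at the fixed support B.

B_x = 0, B_y = 600.0 lb, M_B = 6240 lb·ft

ΣF_x = 0: B_x = 0.
ΣF_y = 0: B_y − 600 = 0 → B_y = 600.0 lb.
ΣM about B: M_B − 600·10.4 = 0 → M_B = 6240 lb·ft.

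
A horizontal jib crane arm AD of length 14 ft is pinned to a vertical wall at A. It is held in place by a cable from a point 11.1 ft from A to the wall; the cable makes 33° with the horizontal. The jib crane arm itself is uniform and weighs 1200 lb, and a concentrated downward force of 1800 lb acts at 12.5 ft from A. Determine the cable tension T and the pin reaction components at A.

T = 5111 lb, A_x = 4287 lb, A_y = 216.2 lb

ΣM about A: T·sin33°·11.1 − 1200·7 − 1800·12.5 = 0 → T = 30900/(11.1·0.544639) = 5111.25 ≈ 5111 lb.
ΣF_x = 0: A_x − T·cos33° = 0 → A_x = 5111.25 × 0.838671 = 4287 lb.
ΣF_y = 0: A_y + T·sin33° − 1200 − 1800 = 0 → A_y = 3000 − 5111.25 × 0.544639 = 216.2 lb.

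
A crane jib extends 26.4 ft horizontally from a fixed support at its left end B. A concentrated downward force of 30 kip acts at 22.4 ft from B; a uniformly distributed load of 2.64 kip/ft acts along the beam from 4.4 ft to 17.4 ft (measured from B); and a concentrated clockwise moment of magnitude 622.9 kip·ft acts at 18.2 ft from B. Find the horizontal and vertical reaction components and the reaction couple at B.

B_x = 0, B_y = 64.32 kip, M_B = 1669 kip·ft

Resultant of the distributed load: 2.64 × 13 = 34.32 kip at 10.9 ft from B.
ΣF_x = 0: B_x = 0.
ΣF_y = 0: B_y − 30 − 2.64·13 = 0 → B_y = 64.32 kip.
ΣM about B: M_B − 30·22.4 − (2.64·13)·10.9 − 622.9 = 0 → M_B = 1669 kip·ft.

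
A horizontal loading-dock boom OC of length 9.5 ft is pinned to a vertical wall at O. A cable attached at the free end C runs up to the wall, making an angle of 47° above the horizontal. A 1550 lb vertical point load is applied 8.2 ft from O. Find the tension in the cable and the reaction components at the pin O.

T = 1829 lb, O_x = 1248 lb, O_y = 212.1 lb

ΣM about O: T·sin47°·9.5 − 1550·8.2 = 0 → T = 12710/(9.5·0.731354) = 1829.34 ≈ 1829 lb.
ΣF_x = 0: O_x − T·cos47° = 0 → O_x = 1829.34 × 0.681998 = 1248 lb.
ΣF_y = 0: O_y + T·sin47° − 1550 = 0 → O_y = 1550 − 1829.34 × 0.731354 = 212.1 lb.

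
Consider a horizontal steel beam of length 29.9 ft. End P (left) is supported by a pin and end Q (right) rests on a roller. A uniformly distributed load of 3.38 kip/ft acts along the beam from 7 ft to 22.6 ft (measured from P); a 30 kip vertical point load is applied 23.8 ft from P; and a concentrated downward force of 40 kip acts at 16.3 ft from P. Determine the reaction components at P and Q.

Resultant of the distributed load: 3.38 × 15.6 = 52.728 kip at 14.8 ft from P.
Taking moments about P: Q_y·29.9 − (3.38·15.6)·14.8 − 30·23.8 − 40·16.3 = 0 → Q_y = 2146.3744/29.9 = 71.7851 ≈ 71.79 kip.
ΣF_y = 0: P_y + 71.7851 − 3.38·15.6 − 30 − 40 = 0 → P_y = 50.94 kip.
ΣF_x = 0: no horizontal applied forces, so P_x = 0.

P_x = 0, P_y = 50.94 kip, Q_y = 71.79 kip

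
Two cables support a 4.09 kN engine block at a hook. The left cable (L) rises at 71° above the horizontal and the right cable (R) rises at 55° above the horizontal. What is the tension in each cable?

T_L = 2.900 kN, T_R = 1.646 kN

ΣF_x = 0: −T_L·cos71° + T_R·cos55° = 0 → T_R = 0.567611·T_L.
ΣF_y = 0: T_L·sin71° + T_R·sin55° = 4.09.
Substitute: T_L·(0.945519 + 0.567611·0.819152) = 4.09 → T_L = 2.89972 ≈ 2.900 kN.
Then T_R = 0.567611 × 2.89972 = 1.646 kN.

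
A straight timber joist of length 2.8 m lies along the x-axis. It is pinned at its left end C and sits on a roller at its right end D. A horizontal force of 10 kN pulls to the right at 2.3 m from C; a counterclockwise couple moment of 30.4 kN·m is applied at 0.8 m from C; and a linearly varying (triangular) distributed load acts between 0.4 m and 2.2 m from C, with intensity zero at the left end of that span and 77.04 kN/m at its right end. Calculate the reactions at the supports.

C_x = -10.00 kN, C_y = 40.57 kN, D_y = 28.76 kN

Resultant of the triangular load: ½ × 77.04 × 1.8 = 69.336 kN, acting at 1.6 m from C (one-third of the span from the peak).
Taking moments about C: D_y·2.8 + 30.4 − (½·77.04·1.8)·1.6 = 0 → D_y = 80.5376/2.8 = 28.7634 ≈ 28.76 kN.
ΣF_y = 0: C_y + 28.7634 − ½·77.04·1.8 = 0 → C_y = 40.57 kN.
ΣF_x = 0: C_x + 10 = 0 → C_x = -10.00 kN.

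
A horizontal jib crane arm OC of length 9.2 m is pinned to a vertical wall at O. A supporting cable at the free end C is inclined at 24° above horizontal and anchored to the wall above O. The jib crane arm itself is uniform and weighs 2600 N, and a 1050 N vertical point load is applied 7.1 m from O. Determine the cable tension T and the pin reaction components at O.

T = 5188 N, O_x = 4740 N, O_y = 1540 N

ΣM about O: T·sin24°·9.2 − 2600·4.6 − 1050·7.1 = 0 → T = 19415/(9.2·0.406737) = 5188.43 ≈ 5188 N.
ΣF_x = 0: O_x − T·cos24° = 0 → O_x = 5188.43 × 0.913545 = 4740 N.
ΣF_y = 0: O_y + T·sin24° − 2600 − 1050 = 0 → O_y = 3650 − 5188.43 × 0.406737 = 1540 N.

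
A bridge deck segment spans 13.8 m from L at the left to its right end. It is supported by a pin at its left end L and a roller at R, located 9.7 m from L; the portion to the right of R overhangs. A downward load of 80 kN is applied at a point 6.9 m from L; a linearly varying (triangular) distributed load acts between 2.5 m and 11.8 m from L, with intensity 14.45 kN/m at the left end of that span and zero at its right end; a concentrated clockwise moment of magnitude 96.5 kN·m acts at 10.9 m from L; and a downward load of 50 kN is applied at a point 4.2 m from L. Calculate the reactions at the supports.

Resultant of the triangular load: ½ × 14.45 × 9.3 = 67.1925 kN, acting at 5.6 m from L (one-third of the span from the peak).
Taking moments about L: R_y·9.7 − 80·6.9 − (½·14.45·9.3)·5.6 − 96.5 − 50·4.2 = 0 → R_y = 1234.778/9.7 = 127.297 ≈ 127.3 kN.
ΣF_y = 0: L_y + 127.297 − 80 − ½·14.45·9.3 − 50 = 0 → L_y = 69.90 kN.
ΣF_x = 0: no horizontal applied forces, so L_x = 0.

L_x = 0, L_y = 69.90 kN, R_y = 127.3 kN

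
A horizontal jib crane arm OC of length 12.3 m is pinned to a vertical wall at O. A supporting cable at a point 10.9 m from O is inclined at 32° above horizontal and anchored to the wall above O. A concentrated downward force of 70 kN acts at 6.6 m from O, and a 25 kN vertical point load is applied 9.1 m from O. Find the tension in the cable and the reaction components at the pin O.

ΣM about O: T·sin32°·10.9 − 70·6.6 − 25·9.1 = 0 → T = 689.5/(10.9·0.529919) = 119.371 ≈ 119.4 kN.
ΣF_x = 0: O_x − T·cos32° = 0 → O_x = 119.371 × 0.848048 = 101.2 kN.
ΣF_y = 0: O_y + T·sin32° − 70 − 25 = 0 → O_y = 95 − 119.371 × 0.529919 = 31.74 kN.

T = 119.4 kN, O_x = 101.2 kN, O_y = 31.74 kN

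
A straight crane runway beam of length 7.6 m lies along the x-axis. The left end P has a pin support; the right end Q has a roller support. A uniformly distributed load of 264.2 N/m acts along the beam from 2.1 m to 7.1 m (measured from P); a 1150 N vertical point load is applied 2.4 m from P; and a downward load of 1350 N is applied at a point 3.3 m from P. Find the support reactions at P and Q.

Resultant of the distributed load: 264.2 × 5 = 1321 N at 4.6 m from P.
Moments about P: Q_y·7.6 − (264.2·5)·4.6 − 1150·2.4 − 1350·3.3 = 0 → Q_y = 13291.6/7.6 = 1748.89 ≈ 1749 N.
ΣF_y = 0: P_y + 1748.89 − 264.2·5 − 1150 − 1350 = 0 → P_y = 2072 N.
ΣF_x = 0: no horizontal applied forces, so P_x = 0.

P_x = 0, P_y = 2072 N, Q_y = 1749 N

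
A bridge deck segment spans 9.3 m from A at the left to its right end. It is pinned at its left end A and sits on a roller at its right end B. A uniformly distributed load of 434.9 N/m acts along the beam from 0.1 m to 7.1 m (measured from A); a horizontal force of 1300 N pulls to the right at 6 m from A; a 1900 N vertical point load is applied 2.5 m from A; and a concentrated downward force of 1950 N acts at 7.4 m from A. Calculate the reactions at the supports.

Resultant of the distributed load: 434.9 × 7 = 3044.3 N at 3.6 m from A.
Taking moments about A: B_y·9.3 − (434.9·7)·3.6 − 1900·2.5 − 1950·7.4 = 0 → B_y = 30139.48/9.3 = 3240.8 ≈ 3241 N.
ΣF_y = 0: A_y + 3240.8 − 434.9·7 − 1900 − 1950 = 0 → A_y = 3653 N.
ΣF_x = 0: A_x + 1300 = 0 → A_x = -1300 N.

A_x = -1300 N, A_y = 3653 N, B_y = 3241 N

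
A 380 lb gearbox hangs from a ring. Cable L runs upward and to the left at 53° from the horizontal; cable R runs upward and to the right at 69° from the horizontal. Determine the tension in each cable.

ΣF_x = 0: −T_L·cos53° + T_R·cos69° = 0 → T_R = 1.67932·T_L.
ΣF_y = 0: T_L·sin53° + T_R·sin69° = 380.
Substitute: T_L·(0.798636 + 1.67932·0.93358) = 380 → T_L = 160.58 ≈ 160.6 lb.
Then T_R = 1.67932 × 160.58 = 269.7 lb.

T_L = 160.6 lb, T_R = 269.7 lb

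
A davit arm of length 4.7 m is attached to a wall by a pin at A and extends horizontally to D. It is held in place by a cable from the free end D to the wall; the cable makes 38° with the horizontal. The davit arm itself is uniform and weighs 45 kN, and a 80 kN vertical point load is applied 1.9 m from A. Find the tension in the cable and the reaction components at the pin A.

T = 89.08 kN, A_x = 70.19 kN, A_y = 70.16 kN

ΣM about A: T·sin38°·4.7 − 45·2.35 − 80·1.9 = 0 → T = 257.75/(4.7·0.615661) = 89.0757 ≈ 89.08 kN.
ΣF_x = 0: A_x − T·cos38° = 0 → A_x = 89.0757 × 0.788011 = 70.19 kN.
ΣF_y = 0: A_y + T·sin38° − 45 − 80 = 0 → A_y = 125 − 89.0757 × 0.615661 = 70.16 kN.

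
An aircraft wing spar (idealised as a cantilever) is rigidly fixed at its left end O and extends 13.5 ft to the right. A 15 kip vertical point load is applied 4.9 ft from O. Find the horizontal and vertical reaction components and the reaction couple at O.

ΣF_x = 0: O_x = 0.
ΣF_y = 0: O_y − 15 = 0 → O_y = 15.00 kip.
ΣM about O: M_O − 15·4.9 = 0 → M_O = 73.50 kip·ft.

O_x = 0, O_y = 15.00 kip, M_O = 73.50 kip·ft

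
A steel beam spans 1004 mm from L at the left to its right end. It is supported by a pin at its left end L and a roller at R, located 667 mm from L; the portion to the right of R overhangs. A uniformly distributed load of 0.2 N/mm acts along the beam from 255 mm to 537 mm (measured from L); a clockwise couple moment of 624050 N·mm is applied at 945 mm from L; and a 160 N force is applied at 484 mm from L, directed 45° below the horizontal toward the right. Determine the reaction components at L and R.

Resultant of the distributed load: 0.2 × 282 = 56.4 N at 396 mm from L.
Moments about L: R_y·667 − (0.2·282)·396 − 624050 − 160·sin45°·484 = 0 → R_y = 701143/667 = 1051.19 ≈ 1051 N.
ΣF_y = 0: L_y + 1051.19 − 0.2·282 − 160·sin45° = 0 → L_y = -881.7 N.
ΣF_x = 0: L_x + 160·cos45° = 0 → L_x = -113.1 N.

L_x = -113.1 N, L_y = -881.7 N, R_y = 1051 N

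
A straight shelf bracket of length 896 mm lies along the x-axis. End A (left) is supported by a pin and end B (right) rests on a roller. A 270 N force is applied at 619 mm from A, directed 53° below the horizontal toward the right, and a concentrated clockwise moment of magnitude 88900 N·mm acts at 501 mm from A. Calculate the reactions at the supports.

A_x = -162.5 N, A_y = -32.56 N, B_y = 248.2 N

ΣM about A: B_y·896 − 270·sin53°·619 − 88900 = 0 → B_y = 222376/896 = 248.188 ≈ 248.2 N.
ΣF_y = 0: A_y + 248.188 − 270·sin53° = 0 → A_y = -32.56 N.
ΣF_x = 0: A_x + 270·cos53° = 0 → A_x = -162.5 N.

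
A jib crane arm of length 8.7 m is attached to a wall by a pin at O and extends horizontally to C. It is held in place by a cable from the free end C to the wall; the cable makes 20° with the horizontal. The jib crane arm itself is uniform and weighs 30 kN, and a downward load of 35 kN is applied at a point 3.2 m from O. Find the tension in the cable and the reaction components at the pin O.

T = 81.50 kN, O_x = 76.58 kN, O_y = 37.13 kN

ΣM about O: T·sin20°·8.7 − 30·4.35 − 35·3.2 = 0 → T = 242.5/(8.7·0.34202) = 81.4969 ≈ 81.50 kN.
ΣF_x = 0: O_x − T·cos20° = 0 → O_x = 81.4969 × 0.939693 = 76.58 kN.
ΣF_y = 0: O_y + T·sin20° − 30 − 35 = 0 → O_y = 65 − 81.4969 × 0.34202 = 37.13 kN.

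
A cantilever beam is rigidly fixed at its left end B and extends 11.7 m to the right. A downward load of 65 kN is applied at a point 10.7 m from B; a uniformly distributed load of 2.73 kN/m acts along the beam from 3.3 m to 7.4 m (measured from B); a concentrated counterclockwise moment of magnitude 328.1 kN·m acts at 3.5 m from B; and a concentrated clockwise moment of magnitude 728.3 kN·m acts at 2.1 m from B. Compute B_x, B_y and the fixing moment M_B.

B_x = 0, B_y = 76.19 kN, M_B = 1156 kN·m

Resultant of the distributed load: 2.73 × 4.1 = 11.193 kN at 5.35 m from B.
ΣF_x = 0: B_x = 0.
ΣF_y = 0: B_y − 65 − 2.73·4.1 = 0 → B_y = 76.19 kN.
ΣM about B: M_B − 65·10.7 − (2.73·4.1)·5.35 + 328.1 − 728.3 = 0 → M_B = 1156 kN·m.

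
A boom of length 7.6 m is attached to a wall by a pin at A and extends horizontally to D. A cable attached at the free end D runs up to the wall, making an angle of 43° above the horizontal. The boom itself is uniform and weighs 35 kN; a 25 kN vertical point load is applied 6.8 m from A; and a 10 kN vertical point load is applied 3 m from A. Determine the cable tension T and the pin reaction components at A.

ΣM about A: T·sin43°·7.6 − 35·3.8 − 25·6.8 − 10·3 = 0 → T = 333/(7.6·0.681998) = 64.2462 ≈ 64.25 kN.
ΣF_x = 0: A_x − T·cos43° = 0 → A_x = 64.2462 × 0.731354 = 46.99 kN.
ΣF_y = 0: A_y + T·sin43° − 35 − 25 − 10 = 0 → A_y = 70 − 64.2462 × 0.681998 = 26.18 kN.

T = 64.25 kN, A_x = 46.99 kN, A_y = 26.18 kN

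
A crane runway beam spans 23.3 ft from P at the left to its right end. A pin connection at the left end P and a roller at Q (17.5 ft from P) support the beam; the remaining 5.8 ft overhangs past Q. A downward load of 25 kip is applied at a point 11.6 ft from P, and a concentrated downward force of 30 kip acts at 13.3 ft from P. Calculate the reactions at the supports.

ΣM about P: Q_y·17.5 − 25·11.6 − 30·13.3 = 0 → Q_y = 689/17.5 = 39.3714 ≈ 39.37 kip.
ΣF_y = 0: P_y + 39.3714 − 25 − 30 = 0 → P_y = 15.63 kip.
ΣF_x = 0: no horizontal applied forces, so P_x = 0.

P_x = 0, P_y = 15.63 kip, Q_y = 39.37 kip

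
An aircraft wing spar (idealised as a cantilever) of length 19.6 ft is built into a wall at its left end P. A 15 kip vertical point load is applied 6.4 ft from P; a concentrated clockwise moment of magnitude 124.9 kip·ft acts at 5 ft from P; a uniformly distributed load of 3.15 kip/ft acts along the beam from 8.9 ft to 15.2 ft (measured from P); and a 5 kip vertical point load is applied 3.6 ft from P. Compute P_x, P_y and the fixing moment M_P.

P_x = 0, P_y = 39.84 kip, M_P = 478.0 kip·ft

Resultant of the distributed load: 3.15 × 6.3 = 19.845 kip at 12.05 ft from P.
ΣF_x = 0: P_x = 0.
ΣF_y = 0: P_y − 15 − 3.15·6.3 − 5 = 0 → P_y = 39.84 kip.
ΣM about P: M_P − 15·6.4 − 124.9 − (3.15·6.3)·12.05 − 5·3.6 = 0 → M_P = 478.0 kip·ft.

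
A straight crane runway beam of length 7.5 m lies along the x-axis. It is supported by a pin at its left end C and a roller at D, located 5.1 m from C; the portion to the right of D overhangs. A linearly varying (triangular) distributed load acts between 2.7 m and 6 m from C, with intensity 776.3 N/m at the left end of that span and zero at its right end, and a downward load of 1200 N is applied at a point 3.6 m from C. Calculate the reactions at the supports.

C_x = 0, C_y = 679.4 N, D_y = 1801 N

Resultant of the triangular load: ½ × 776.3 × 3.3 = 1280.895 N, acting at 3.8 m from C (one-third of the span from the peak).
Taking moments about C: D_y·5.1 − (½·776.3·3.3)·3.8 − 1200·3.6 = 0 → D_y = 9187.401/5.1 = 1801.45 ≈ 1801 N.
ΣF_y = 0: C_y + 1801.45 − ½·776.3·3.3 − 1200 = 0 → C_y = 679.4 N.
ΣF_x = 0: no horizontal applied forces, so C_x = 0.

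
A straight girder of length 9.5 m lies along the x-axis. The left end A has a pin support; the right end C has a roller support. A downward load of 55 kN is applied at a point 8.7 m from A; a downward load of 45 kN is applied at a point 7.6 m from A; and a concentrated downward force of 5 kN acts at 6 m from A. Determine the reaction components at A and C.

Moments about A: C_y·9.5 − 55·8.7 − 45·7.6 − 5·6 = 0 → C_y = 850.5/9.5 = 89.5263 ≈ 89.53 kN.
ΣF_y = 0: A_y + 89.5263 − 55 − 45 − 5 = 0 → A_y = 15.47 kN.
ΣF_x = 0: no horizontal applied forces, so A_x = 0.

A_x = 0, A_y = 15.47 kN, C_y = 89.53 kN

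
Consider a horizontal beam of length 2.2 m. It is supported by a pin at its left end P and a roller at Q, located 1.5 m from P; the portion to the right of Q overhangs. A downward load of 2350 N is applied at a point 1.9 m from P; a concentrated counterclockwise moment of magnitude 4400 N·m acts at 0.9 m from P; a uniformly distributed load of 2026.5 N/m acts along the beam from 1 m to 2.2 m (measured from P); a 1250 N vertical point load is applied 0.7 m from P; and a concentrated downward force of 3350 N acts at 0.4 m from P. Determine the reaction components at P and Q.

Resultant of the distributed load: 2026.5 × 1.2 = 2431.8 N at 1.6 m from P.
Taking moments about P: Q_y·1.5 − 2350·1.9 + 4400 − (2026.5·1.2)·1.6 − 1250·0.7 − 3350·0.4 = 0 → Q_y = 6170.88/1.5 = 4113.92 ≈ 4114 N.
ΣF_y = 0: P_y + 4113.92 − 2350 − 2026.5·1.2 − 1250 − 3350 = 0 → P_y = 5268 N.
ΣF_x = 0: no horizontal applied forces, so P_x = 0.

P_x = 0, P_y = 5268 N, Q_y = 4114 N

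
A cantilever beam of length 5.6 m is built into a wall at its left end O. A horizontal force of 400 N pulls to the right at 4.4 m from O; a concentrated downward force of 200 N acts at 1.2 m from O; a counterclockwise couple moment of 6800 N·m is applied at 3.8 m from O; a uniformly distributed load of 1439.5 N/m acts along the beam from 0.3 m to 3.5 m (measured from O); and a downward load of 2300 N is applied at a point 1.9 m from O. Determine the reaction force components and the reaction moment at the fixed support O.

Resultant of the distributed load: 1439.5 × 3.2 = 4606.4 N at 1.9 m from O.
ΣF_x = 0: O_x + 400 = 0 → O_x = -400.0 N.
ΣF_y = 0: O_y − 200 − 1439.5·3.2 − 2300 = 0 → O_y = 7106 N.
ΣM about O: M_O − 200·1.2 + 6800 − (1439.5·3.2)·1.9 − 2300·1.9 = 0 → M_O = 6562 N·m.

O_x = -400.0 N, O_y = 7106 N, M_O = 6562 N·m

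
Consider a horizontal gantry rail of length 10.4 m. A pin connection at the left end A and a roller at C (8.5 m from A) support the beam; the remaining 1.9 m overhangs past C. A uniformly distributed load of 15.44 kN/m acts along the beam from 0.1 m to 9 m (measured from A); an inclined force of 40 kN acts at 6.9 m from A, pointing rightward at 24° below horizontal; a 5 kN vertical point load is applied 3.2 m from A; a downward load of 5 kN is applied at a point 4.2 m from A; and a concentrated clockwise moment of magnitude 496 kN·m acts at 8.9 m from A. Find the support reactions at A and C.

A_x = -36.54 kN, A_y = 14.21 kN, C_y = 149.5 kN

Resultant of the distributed load: 15.44 × 8.9 = 137.416 kN at 4.55 m from A.
ΣM about A: C_y·8.5 − (15.44·8.9)·4.55 − 40·sin24°·6.9 − 5·3.2 − 5·4.2 − 496 = 0 → C_y = 1270.5/8.5 = 149.471 ≈ 149.5 kN.
ΣF_y = 0: A_y + 149.471 − 15.44·8.9 − 40·sin24° − 5 − 5 = 0 → A_y = 14.21 kN.
ΣF_x = 0: A_x + 40·cos24° = 0 → A_x = -36.54 kN.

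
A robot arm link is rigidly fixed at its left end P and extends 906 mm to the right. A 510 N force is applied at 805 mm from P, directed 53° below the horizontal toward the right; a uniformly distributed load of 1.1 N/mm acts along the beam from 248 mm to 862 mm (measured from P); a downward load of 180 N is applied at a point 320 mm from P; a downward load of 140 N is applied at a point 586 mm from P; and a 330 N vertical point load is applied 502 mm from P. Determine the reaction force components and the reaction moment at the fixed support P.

Resultant of the distributed load: 1.1 × 614 = 675.4 N at 555 mm from P.
ΣF_x = 0: P_x + 510·cos53° = 0 → P_x = -306.9 N.
ΣF_y = 0: P_y − 510·sin53° − 1.1·614 − 180 − 140 − 330 = 0 → P_y = 1733 N.
ΣM about P: M_P − 510·sin53°·805 − (1.1·614)·555 − 180·320 − 140·586 − 330·502 = 0 → M_P = 1008000 N·mm.

P_x = -306.9 N, P_y = 1733 N, M_P = 1008000 N·mm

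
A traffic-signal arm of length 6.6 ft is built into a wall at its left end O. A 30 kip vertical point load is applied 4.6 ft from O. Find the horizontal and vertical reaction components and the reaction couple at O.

O_x = 0, O_y = 30.00 kip, M_O = 138.0 kip·ft

ΣF_x = 0: O_x = 0.
ΣF_y = 0: O_y − 30 = 0 → O_y = 30.00 kip.
ΣM about O: M_O − 30·4.6 = 0 → M_O = 138.0 kip·ft.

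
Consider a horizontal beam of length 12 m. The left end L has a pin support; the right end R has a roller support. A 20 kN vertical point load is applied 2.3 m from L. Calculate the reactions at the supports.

L_x = 0, L_y = 16.17 kN, R_y = 3.833 kN

ΣM about L: R_y·12 − 20·2.3 = 0 → R_y = 46/12 = 3.83333 ≈ 3.833 kN.
ΣF_y = 0: L_y + 3.83333 − 20 = 0 → L_y = 16.17 kN.
ΣF_x = 0: no horizontal applied forces, so L_x = 0.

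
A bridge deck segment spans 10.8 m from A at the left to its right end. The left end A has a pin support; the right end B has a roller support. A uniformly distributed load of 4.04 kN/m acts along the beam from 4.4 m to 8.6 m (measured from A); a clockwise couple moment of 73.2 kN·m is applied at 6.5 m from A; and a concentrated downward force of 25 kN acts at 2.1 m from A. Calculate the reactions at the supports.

A_x = 0, A_y = 20.12 kN, B_y = 21.85 kN

Resultant of the distributed load: 4.04 × 4.2 = 16.968 kN at 6.5 m from A.
ΣM about A: B_y·10.8 − (4.04·4.2)·6.5 − 73.2 − 25·2.1 = 0 → B_y = 235.992/10.8 = 21.8511 ≈ 21.85 kN.
ΣF_y = 0: A_y + 21.8511 − 4.04·4.2 − 25 = 0 → A_y = 20.12 kN.
ΣF_x = 0: no horizontal applied forces, so A_x = 0.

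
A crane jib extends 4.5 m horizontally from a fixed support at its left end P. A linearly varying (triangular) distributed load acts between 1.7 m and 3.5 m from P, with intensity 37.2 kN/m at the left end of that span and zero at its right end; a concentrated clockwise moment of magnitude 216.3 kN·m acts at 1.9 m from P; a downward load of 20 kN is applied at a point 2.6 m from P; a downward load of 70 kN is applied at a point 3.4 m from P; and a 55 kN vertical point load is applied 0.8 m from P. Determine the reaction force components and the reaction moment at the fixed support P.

P_x = 0, P_y = 178.5 kN, M_P = 627.3 kN·m

Resultant of the triangular load: ½ × 37.2 × 1.8 = 33.48 kN, acting at 2.3 m from P (one-third of the span from the peak).
ΣF_x = 0: P_x = 0.
ΣF_y = 0: P_y − ½·37.2·1.8 − 20 − 70 − 55 = 0 → P_y = 178.5 kN.
ΣM about P: M_P − (½·37.2·1.8)·2.3 − 216.3 − 20·2.6 − 70·3.4 − 55·0.8 = 0 → M_P = 627.3 kN·m.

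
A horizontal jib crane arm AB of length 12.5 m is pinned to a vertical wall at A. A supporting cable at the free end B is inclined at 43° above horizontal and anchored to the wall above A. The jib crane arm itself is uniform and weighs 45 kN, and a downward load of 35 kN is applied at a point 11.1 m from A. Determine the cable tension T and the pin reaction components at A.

ΣM about A: T·sin43°·12.5 − 45·6.25 − 35·11.1 = 0 → T = 669.75/(12.5·0.681998) = 78.5633 ≈ 78.56 kN.
ΣF_x = 0: A_x − T·cos43° = 0 → A_x = 78.5633 × 0.731354 = 57.46 kN.
ΣF_y = 0: A_y + T·sin43° − 45 − 35 = 0 → A_y = 80 − 78.5633 × 0.681998 = 26.42 kN.

T = 78.56 kN, A_x = 57.46 kN, A_y = 26.42 kN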